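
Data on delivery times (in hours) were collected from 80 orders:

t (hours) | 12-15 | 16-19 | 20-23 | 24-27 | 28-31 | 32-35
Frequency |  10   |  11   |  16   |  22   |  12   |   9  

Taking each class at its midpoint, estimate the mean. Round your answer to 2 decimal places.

23.60

Midpoints: 13.5, 17.5, 21.5, 25.5, 29.5, 33.5
Σfm = 10×13.5 + 11×17.5 + 16×21.5 + 22×25.5 + 12×29.5 + 9×33.5 = 1888
n = Σf = 80
Mean = 1888 / 80 = 23.6000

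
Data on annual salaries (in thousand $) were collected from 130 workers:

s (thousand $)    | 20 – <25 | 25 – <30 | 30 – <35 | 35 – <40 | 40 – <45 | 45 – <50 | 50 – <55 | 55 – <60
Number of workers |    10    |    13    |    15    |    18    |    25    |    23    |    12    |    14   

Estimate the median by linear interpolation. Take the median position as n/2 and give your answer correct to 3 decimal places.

41.800

Cumulative frequencies: 10, 23, 38, 56, 81, 104, 116, 130
n = 130; position = n/2 = 65.
This falls in the class 40 – <45: L = 40, F = 56, f = 25, h = 5.
Median ≈ 40 + ((65 − 56) / 25) × 5 = 41.8000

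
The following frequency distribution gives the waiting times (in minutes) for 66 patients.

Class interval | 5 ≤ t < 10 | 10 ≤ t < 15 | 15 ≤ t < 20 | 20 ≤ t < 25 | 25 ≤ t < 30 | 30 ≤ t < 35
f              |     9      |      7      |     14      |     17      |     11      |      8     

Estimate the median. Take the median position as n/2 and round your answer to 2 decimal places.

20.88

Cumulative frequencies: 9, 16, 30, 47, 58, 66
n = 66; position = n/2 = 33.
This falls in the class 20 ≤ t < 25: L = 20, F = 30, f = 17, h = 5.
Median ≈ 20 + ((33 − 30) / 17) × 5 = 20.8824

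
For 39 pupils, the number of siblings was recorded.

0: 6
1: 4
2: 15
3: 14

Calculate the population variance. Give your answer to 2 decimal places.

Values: 0, 1, 2, 3
n = 39, Σfx = 76, mean = 1.9487
Σfx² = 190
Σf(x − x̄)² = Σfx² − (Σfx)²/n = 190 − 76²/39 = 41.8974
Population variance = 41.8974 / 39 = 1.0743

1.07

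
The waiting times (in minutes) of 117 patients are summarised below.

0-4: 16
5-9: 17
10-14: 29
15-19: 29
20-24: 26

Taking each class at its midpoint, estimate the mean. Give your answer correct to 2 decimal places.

13.37

Midpoints: 2, 7, 12, 17, 22
Σfm = 16×2 + 17×7 + 29×12 + 29×17 + 26×22 = 1564
n = Σf = 117
Mean = 1564 / 117 = 13.3675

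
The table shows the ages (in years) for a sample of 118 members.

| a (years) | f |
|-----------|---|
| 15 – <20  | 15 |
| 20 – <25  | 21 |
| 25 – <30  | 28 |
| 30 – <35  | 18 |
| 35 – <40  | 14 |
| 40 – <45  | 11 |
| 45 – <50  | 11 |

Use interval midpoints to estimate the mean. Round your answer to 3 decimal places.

Midpoints: 17.5, 22.5, 27.5, 32.5, 37.5, 42.5, 47.5
Σfm = 15×17.5 + 21×22.5 + 28×27.5 + 18×32.5 + 14×37.5 + 11×42.5 + 11×47.5 = 3605
n = Σf = 118
Mean = 3605 / 118 = 30.5508

30.551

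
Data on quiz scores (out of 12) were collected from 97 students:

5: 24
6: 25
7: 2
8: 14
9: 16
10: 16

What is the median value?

Cumulative frequencies: 24, 49, 51, 65, 81, 97
n = 97, so the median is the value in position (n+1)/2 = 49.
Position 49 falls at value 6.

6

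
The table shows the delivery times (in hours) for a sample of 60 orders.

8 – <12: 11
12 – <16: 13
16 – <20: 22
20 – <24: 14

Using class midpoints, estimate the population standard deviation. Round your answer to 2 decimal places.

Midpoints: 10, 14, 18, 22
n = 60, Σfm = 996, mean = 16.6000
Σfm² = 17552
Σf(m − x̄)² = Σfm² − (Σfm)²/n = 17552 − 996²/60 = 1018.4000
Population variance = 1018.4000 / 60 = 16.9733
Standard deviation = √16.9733 = 4.1199

4.12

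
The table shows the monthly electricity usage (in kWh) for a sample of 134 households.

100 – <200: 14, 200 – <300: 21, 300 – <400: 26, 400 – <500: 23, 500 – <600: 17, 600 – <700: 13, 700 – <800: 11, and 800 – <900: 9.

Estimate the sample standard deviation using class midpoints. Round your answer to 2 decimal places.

Midpoints: 150, 250, 350, 450, 550, 650, 750, 850
n = 134, Σfm = 60500, mean = 451.4925
Σfm² = 32795000
Σf(m − x̄)² = Σfm² − (Σfm)²/n = 32795000 − 60500²/134 = 5479701.4925
Sample variance = 5479701.4925 / 133 = 41200.7631
Standard deviation = √41200.7631 = 202.9797

202.98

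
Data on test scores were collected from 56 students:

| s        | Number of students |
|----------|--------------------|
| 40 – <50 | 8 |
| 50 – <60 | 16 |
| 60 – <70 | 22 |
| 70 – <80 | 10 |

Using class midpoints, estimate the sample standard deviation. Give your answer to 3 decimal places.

9.473

Midpoints: 45, 55, 65, 75
n = 56, Σfm = 3420, mean = 61.0714
Σfm² = 213800
Σf(m − x̄)² = Σfm² − (Σfm)²/n = 213800 − 3420²/56 = 4935.7143
Sample variance = 4935.7143 / 55 = 89.7403
Standard deviation = √89.7403 = 9.4731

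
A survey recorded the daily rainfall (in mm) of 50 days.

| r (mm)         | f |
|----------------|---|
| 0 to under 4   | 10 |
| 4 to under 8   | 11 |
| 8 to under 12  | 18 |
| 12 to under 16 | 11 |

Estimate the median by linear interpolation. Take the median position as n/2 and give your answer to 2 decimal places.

Cumulative frequencies: 10, 21, 39, 50
n = 50; position = n/2 = 25.
This falls in the class 8 to under 12: L = 8, F = 21, f = 18, h = 4.
Median ≈ 8 + ((25 − 21) / 18) × 4 = 8.8889

8.89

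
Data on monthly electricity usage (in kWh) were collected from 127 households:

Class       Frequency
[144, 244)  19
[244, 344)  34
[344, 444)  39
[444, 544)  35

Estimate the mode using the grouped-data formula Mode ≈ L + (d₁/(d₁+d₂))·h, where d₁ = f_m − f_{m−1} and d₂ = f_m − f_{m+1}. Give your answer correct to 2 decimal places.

399.56

Modal class: [344, 444) (highest frequency 39).
d₁ = 39 − 34 = 5, d₂ = 39 − 35 = 4
Mode ≈ 344 + (5/(5+4)) × 100 = 344 + 55.5556 = 399.5556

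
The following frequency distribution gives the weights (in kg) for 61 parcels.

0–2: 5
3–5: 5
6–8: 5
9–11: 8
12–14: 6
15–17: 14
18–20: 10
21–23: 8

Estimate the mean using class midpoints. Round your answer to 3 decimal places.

13.246

Midpoints: 1, 4, 7, 10, 13, 16, 19, 22
Σfm = 5×1 + 5×4 + 5×7 + 8×10 + 6×13 + 14×16 + 10×19 + 8×22 = 808
n = Σf = 61
Mean = 808 / 61 = 13.2459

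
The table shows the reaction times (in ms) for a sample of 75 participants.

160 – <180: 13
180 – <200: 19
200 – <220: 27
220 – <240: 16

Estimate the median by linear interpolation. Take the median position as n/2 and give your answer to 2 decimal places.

Cumulative frequencies: 13, 32, 59, 75
n = 75; position = n/2 = 37.5.
This falls in the class 200 – <220: L = 200, F = 32, f = 27, h = 20.
Median ≈ 200 + ((37.5 − 32) / 27) × 20 = 204.0741

204.07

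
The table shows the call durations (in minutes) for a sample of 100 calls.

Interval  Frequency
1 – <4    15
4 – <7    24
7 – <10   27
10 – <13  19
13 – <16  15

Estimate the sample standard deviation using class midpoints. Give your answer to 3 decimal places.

3.846

Midpoints: 2.5, 5.5, 8.5, 11.5, 14.5
n = 100, Σfm = 835, mean = 8.3500
Σfm² = 8437
Σf(m − x̄)² = Σfm² − (Σfm)²/n = 8437 − 835²/100 = 1464.7500
Sample variance = 1464.7500 / 99 = 14.7955
Standard deviation = √14.7955 = 3.8465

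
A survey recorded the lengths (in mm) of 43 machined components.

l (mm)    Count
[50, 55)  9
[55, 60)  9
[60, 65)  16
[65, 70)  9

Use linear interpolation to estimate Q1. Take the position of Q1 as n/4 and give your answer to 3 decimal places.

Cumulative frequencies: 9, 18, 34, 43
n = 43; position = n/4 = 10.75.
This falls in the class [55, 60): L = 55, F = 9, f = 9, h = 5.
Lower quartile ≈ 55 + ((10.75 − 9) / 9) × 5 = 55.9722

55.972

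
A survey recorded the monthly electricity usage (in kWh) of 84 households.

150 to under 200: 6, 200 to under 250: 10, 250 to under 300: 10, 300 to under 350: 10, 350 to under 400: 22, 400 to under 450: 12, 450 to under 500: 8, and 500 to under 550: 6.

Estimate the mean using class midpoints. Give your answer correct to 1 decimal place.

352.4

Midpoints: 175, 225, 275, 325, 375, 425, 475, 525
Σfm = 6×175 + 10×225 + 10×275 + 10×325 + 22×375 + 12×425 + 8×475 + 6×525 = 29600
n = Σf = 84
Mean = 29600 / 84 = 352.3810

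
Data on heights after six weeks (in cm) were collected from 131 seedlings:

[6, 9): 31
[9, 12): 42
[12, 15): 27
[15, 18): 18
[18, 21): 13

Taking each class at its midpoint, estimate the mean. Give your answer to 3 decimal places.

Midpoints: 7.5, 10.5, 13.5, 16.5, 19.5
Σfm = 31×7.5 + 42×10.5 + 27×13.5 + 18×16.5 + 13×19.5 = 1588.5
n = Σf = 131
Mean = 1588.5 / 131 = 12.1260

12.126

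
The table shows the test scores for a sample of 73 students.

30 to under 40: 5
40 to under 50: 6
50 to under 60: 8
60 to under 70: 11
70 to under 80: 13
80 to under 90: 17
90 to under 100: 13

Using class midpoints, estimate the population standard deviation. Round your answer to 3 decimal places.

18.108

Midpoints: 35, 45, 55, 65, 75, 85, 95
n = 73, Σfm = 5255, mean = 71.9863
Σfm² = 402225
Σf(m − x̄)² = Σfm² − (Σfm)²/n = 402225 − 5255²/73 = 23936.9863
Population variance = 23936.9863 / 73 = 327.9039
Standard deviation = √327.9039 = 18.1081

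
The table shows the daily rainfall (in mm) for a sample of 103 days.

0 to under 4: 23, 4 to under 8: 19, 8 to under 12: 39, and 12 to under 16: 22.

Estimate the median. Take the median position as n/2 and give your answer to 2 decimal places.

8.97

Cumulative frequencies: 23, 42, 81, 103
n = 103; position = n/2 = 51.5.
This falls in the class 8 to under 12: L = 8, F = 42, f = 39, h = 4.
Median ≈ 8 + ((51.5 − 42) / 39) × 4 = 8.9744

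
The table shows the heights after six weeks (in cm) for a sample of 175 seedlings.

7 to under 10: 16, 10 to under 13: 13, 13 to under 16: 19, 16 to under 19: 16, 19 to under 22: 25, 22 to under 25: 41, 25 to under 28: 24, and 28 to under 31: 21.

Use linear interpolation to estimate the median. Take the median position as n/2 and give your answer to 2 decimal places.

Cumulative frequencies: 16, 29, 48, 64, 89, 130, 154, 175
n = 175; position = n/2 = 87.5.
This falls in the class 19 to under 22: L = 19, F = 64, f = 25, h = 3.
Median ≈ 19 + ((87.5 − 64) / 25) × 3 = 21.8200

21.82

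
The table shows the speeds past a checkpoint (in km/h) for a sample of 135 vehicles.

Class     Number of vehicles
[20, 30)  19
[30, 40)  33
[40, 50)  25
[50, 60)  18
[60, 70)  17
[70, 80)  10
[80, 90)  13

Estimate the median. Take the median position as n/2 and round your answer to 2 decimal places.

46.20

Cumulative frequencies: 19, 52, 77, 95, 112, 122, 135
n = 135; position = n/2 = 67.5.
This falls in the class [40, 50): L = 40, F = 52, f = 25, h = 10.
Median ≈ 40 + ((67.5 − 52) / 25) × 10 = 46.2000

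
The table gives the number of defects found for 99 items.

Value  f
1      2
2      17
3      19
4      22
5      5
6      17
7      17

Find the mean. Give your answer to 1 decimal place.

4.3

Values: 1, 2, 3, 4, 5, 6, 7
Σfx = 2×1 + 17×2 + 19×3 + 22×4 + 5×5 + 17×6 + 17×7 = 427
n = Σf = 99
Mean = 427 / 99 = 4.3131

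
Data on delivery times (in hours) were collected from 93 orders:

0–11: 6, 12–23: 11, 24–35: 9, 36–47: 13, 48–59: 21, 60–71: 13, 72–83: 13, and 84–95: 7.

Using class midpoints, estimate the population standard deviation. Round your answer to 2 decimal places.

23.73

Midpoints: 5.5, 17.5, 29.5, 41.5, 53.5, 65.5, 77.5, 89.5
n = 93, Σfm = 4639.5, mean = 49.8871
Σfm² = 283805.25
Σf(m − x̄)² = Σfm² − (Σfm)²/n = 283805.25 − 4639.5²/93 = 52354.0645
Population variance = 52354.0645 / 93 = 562.9469
Standard deviation = √562.9469 = 23.7265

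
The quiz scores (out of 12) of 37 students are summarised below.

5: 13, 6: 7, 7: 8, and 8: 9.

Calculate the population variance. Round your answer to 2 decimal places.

1.42

Values: 5, 6, 7, 8
n = 37, Σfx = 235, mean = 6.3514
Σfx² = 1545
Σf(x − x̄)² = Σfx² − (Σfx)²/n = 1545 − 235²/37 = 52.4324
Population variance = 52.4324 / 37 = 1.4171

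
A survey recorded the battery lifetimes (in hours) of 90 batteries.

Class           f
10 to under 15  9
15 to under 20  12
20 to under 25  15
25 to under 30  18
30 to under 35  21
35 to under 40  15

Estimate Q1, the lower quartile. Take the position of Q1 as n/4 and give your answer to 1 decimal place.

Cumulative frequencies: 9, 21, 36, 54, 75, 90
n = 90; position = n/4 = 22.5.
This falls in the class 20 to under 25: L = 20, F = 21, f = 15, h = 5.
Lower quartile ≈ 20 + ((22.5 − 21) / 15) × 5 = 20.5000

20.5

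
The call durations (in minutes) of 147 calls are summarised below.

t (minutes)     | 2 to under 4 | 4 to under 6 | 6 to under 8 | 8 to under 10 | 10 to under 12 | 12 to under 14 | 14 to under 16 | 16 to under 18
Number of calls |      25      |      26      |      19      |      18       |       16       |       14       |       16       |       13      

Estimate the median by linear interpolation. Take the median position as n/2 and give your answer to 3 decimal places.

8.389

Cumulative frequencies: 25, 51, 70, 88, 104, 118, 134, 147
n = 147; position = n/2 = 73.5.
This falls in the class 8 to under 10: L = 8, F = 70, f = 18, h = 2.
Median ≈ 8 + ((73.5 − 70) / 18) × 2 = 8.3889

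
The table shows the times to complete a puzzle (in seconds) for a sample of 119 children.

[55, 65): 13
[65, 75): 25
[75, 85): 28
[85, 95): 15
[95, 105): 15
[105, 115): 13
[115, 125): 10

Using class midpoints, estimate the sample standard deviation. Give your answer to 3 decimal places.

Midpoints: 60, 70, 80, 90, 100, 110, 120
n = 119, Σfm = 10250, mean = 86.1345
Σfm² = 921300
Σf(m − x̄)² = Σfm² − (Σfm)²/n = 921300 − 10250²/119 = 38421.8487
Sample variance = 38421.8487 / 118 = 325.6089
Standard deviation = √325.6089 = 18.0446

18.045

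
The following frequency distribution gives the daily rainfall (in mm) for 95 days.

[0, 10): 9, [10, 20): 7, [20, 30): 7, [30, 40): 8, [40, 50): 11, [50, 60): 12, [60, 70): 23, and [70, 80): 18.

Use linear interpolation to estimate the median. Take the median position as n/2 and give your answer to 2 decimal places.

Cumulative frequencies: 9, 16, 23, 31, 42, 54, 77, 95
n = 95; position = n/2 = 47.5.
This falls in the class [50, 60): L = 50, F = 42, f = 12, h = 10.
Median ≈ 50 + ((47.5 − 42) / 12) × 10 = 54.5833

54.58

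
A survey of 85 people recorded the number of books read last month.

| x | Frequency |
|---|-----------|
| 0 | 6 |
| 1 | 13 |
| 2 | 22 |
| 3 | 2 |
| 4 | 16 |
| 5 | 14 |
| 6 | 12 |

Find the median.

Cumulative frequencies: 6, 19, 41, 43, 59, 73, 85
n = 85, so the median is the value in position (n+1)/2 = 43.
Position 43 falls at value 3.

3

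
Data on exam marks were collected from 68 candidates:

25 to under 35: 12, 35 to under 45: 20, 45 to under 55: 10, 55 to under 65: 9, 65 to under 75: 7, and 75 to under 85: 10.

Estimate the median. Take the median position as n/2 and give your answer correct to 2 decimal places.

Cumulative frequencies: 12, 32, 42, 51, 58, 68
n = 68; position = n/2 = 34.
This falls in the class 45 to under 55: L = 45, F = 32, f = 10, h = 10.
Median ≈ 45 + ((34 − 32) / 10) × 10 = 47.0000

47.00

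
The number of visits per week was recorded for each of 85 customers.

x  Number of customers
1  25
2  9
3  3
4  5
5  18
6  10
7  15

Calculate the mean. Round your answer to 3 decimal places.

Values: 1, 2, 3, 4, 5, 6, 7
Σfx = 25×1 + 9×2 + 3×3 + 5×4 + 18×5 + 10×6 + 15×7 = 327
n = Σf = 85
Mean = 327 / 85 = 3.8471

3.847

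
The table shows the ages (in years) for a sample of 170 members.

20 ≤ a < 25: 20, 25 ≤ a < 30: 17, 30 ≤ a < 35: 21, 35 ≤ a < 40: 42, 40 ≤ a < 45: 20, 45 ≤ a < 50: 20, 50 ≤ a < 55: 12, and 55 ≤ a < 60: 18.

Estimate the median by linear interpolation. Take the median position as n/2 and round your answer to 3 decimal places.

38.214

Cumulative frequencies: 20, 37, 58, 100, 120, 140, 152, 170
n = 170; position = n/2 = 85.
This falls in the class 35 ≤ a < 40: L = 35, F = 58, f = 42, h = 5.
Median ≈ 35 + ((85 − 58) / 42) × 5 = 38.2143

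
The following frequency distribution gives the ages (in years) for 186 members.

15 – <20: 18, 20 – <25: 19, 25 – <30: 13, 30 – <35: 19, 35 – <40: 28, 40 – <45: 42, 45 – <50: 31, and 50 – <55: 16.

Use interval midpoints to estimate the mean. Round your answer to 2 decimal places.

36.91

Midpoints: 17.5, 22.5, 27.5, 32.5, 37.5, 42.5, 47.5, 52.5
Σfm = 18×17.5 + 19×22.5 + 13×27.5 + 19×32.5 + 28×37.5 + 42×42.5 + 31×47.5 + 16×52.5 = 6865
n = Σf = 186
Mean = 6865 / 186 = 36.9086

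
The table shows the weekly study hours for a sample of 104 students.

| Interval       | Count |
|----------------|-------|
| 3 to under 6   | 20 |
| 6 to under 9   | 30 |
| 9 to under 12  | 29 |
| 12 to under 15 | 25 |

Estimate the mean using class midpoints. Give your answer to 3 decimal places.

Midpoints: 4.5, 7.5, 10.5, 13.5
Σfm = 20×4.5 + 30×7.5 + 29×10.5 + 25×13.5 = 957
n = Σf = 104
Mean = 957 / 104 = 9.2019

9.202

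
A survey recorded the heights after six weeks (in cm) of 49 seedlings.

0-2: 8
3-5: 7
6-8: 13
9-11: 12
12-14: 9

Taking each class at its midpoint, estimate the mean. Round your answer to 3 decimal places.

Midpoints: 1, 4, 7, 10, 13
Σfm = 8×1 + 7×4 + 13×7 + 12×10 + 9×13 = 364
n = Σf = 49
Mean = 364 / 49 = 7.4286

7.429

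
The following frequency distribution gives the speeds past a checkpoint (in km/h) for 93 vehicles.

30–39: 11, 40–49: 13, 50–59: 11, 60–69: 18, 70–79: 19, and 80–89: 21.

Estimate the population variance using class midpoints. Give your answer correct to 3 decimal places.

284.010

Midpoints: 34.5, 44.5, 54.5, 64.5, 74.5, 84.5
n = 93, Σfm = 5908.5, mean = 63.5323
Σfm² = 401793.25
Σf(m − x̄)² = Σfm² − (Σfm)²/n = 401793.25 − 5908.5²/93 = 26412.9032
Population variance = 26412.9032 / 93 = 284.0097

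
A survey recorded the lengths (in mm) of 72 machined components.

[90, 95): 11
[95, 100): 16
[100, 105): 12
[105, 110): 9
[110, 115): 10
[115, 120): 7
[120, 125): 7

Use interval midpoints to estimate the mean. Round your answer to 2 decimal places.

Midpoints: 92.5, 97.5, 102.5, 107.5, 112.5, 117.5, 122.5
Σfm = 11×92.5 + 16×97.5 + 12×102.5 + 9×107.5 + 10×112.5 + 7×117.5 + 7×122.5 = 7580
n = Σf = 72
Mean = 7580 / 72 = 105.2778

105.28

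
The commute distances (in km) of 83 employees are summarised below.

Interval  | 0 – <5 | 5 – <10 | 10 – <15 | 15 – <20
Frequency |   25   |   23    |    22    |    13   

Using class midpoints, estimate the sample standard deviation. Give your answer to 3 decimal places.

Midpoints: 2.5, 7.5, 12.5, 17.5
n = 83, Σfm = 737.5, mean = 8.8855
Σfm² = 8868.75
Σf(m − x̄)² = Σfm² − (Σfm)²/n = 8868.75 − 737.5²/83 = 2315.6627
Sample variance = 2315.6627 / 82 = 28.2398
Standard deviation = √28.2398 = 5.3141

5.314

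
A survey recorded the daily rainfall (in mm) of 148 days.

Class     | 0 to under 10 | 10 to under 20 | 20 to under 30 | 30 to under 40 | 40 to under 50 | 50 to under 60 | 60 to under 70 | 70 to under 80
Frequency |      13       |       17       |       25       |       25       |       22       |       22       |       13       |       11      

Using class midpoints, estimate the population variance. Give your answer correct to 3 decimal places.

402.315

Midpoints: 5, 15, 25, 35, 45, 55, 65, 75
n = 148, Σfm = 5690, mean = 38.4459
Σfm² = 278300
Σf(m − x̄)² = Σfm² − (Σfm)²/n = 278300 − 5690²/148 = 59542.5676
Population variance = 59542.5676 / 148 = 402.3146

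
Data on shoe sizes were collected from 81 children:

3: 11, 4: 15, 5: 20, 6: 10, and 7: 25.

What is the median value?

Cumulative frequencies: 11, 26, 46, 56, 81
n = 81, so the median is the value in position (n+1)/2 = 41.
Position 41 falls at value 5.

5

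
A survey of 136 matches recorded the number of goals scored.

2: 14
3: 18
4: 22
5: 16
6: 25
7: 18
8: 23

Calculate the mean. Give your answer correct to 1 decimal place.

5.2

Values: 2, 3, 4, 5, 6, 7, 8
Σfx = 14×2 + 18×3 + 22×4 + 16×5 + 25×6 + 18×7 + 23×8 = 710
n = Σf = 136
Mean = 710 / 136 = 5.2206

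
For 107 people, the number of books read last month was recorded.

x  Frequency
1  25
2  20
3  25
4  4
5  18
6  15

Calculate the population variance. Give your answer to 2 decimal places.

Values: 1, 2, 3, 4, 5, 6
n = 107, Σfx = 336, mean = 3.1402
Σfx² = 1384
Σf(x − x̄)² = Σfx² − (Σfx)²/n = 1384 − 336²/107 = 328.8972
Population variance = 328.8972 / 107 = 3.0738

3.07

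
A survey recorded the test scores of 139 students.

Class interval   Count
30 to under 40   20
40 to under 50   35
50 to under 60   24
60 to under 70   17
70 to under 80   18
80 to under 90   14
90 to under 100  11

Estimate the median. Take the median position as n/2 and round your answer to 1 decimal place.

Cumulative frequencies: 20, 55, 79, 96, 114, 128, 139
n = 139; position = n/2 = 69.5.
This falls in the class 50 to under 60: L = 50, F = 55, f = 24, h = 10.
Median ≈ 50 + ((69.5 − 55) / 24) × 10 = 56.0417

56.0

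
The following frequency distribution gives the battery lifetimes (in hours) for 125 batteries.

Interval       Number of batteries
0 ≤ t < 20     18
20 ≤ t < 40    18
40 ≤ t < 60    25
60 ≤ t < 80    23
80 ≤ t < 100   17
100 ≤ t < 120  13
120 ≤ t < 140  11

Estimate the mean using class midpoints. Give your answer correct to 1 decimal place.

63.8

Midpoints: 10, 30, 50, 70, 90, 110, 130
Σfm = 18×10 + 18×30 + 25×50 + 23×70 + 17×90 + 13×110 + 11×130 = 7970
n = Σf = 125
Mean = 7970 / 125 = 63.7600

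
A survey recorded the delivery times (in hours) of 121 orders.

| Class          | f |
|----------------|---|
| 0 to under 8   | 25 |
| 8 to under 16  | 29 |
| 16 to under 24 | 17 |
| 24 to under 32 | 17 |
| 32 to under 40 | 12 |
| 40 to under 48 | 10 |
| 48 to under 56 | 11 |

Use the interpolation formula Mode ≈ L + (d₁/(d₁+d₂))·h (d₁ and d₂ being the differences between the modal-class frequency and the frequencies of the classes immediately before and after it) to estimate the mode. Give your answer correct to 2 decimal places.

10.00

Modal class: 8 to under 16 (highest frequency 29).
d₁ = 29 − 25 = 4, d₂ = 29 − 17 = 12
Mode ≈ 8 + (4/(4+12)) × 8 = 8 + 2.0000 = 10.0000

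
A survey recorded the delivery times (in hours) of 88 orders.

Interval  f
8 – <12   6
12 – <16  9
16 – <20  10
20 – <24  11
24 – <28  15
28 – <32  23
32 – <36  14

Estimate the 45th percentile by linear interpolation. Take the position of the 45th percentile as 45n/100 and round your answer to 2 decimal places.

24.96

Cumulative frequencies: 6, 15, 25, 36, 51, 74, 88
n = 88; position = 45n/100 = 39.6.
This falls in the class 24 – <28: L = 24, F = 36, f = 15, h = 4.
45th percentile ≈ 24 + ((39.6 − 36) / 15) × 4 = 24.9600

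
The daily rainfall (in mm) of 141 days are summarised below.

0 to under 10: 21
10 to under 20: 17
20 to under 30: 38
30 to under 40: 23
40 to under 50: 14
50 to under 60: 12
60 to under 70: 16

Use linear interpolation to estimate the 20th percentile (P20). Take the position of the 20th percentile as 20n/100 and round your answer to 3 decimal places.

Cumulative frequencies: 21, 38, 76, 99, 113, 125, 141
n = 141; position = 20n/100 = 28.2.
This falls in the class 10 to under 20: L = 10, F = 21, f = 17, h = 10.
20th percentile ≈ 10 + ((28.2 − 21) / 17) × 10 = 14.2353

14.235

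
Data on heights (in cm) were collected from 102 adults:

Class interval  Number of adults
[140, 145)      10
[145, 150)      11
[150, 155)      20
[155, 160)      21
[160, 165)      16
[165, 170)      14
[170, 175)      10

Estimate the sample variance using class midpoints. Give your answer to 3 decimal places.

Midpoints: 142.5, 147.5, 152.5, 157.5, 162.5, 167.5, 172.5
n = 102, Σfm = 16075, mean = 157.5980
Σfm² = 2541287.5
Σf(m − x̄)² = Σfm² − (Σfm)²/n = 2541287.5 − 16075²/102 = 7899.0196
Sample variance = 7899.0196 / 101 = 78.2081

78.208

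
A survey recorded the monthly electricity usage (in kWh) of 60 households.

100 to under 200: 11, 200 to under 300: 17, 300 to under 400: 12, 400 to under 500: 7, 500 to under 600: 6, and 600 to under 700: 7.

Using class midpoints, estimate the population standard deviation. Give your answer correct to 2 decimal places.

160.72

Midpoints: 150, 250, 350, 450, 550, 650
n = 60, Σfm = 21100, mean = 351.6667
Σfm² = 8970000
Σf(m − x̄)² = Σfm² − (Σfm)²/n = 8970000 − 21100²/60 = 1549833.3333
Population variance = 1549833.3333 / 60 = 25830.5556
Standard deviation = √25830.5556 = 160.7189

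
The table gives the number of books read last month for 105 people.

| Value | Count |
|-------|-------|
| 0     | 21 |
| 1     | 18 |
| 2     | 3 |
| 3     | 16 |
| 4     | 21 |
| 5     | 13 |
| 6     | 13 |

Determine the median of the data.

Cumulative frequencies: 21, 39, 42, 58, 79, 92, 105
n = 105, so the median is the value in position (n+1)/2 = 53.
Position 53 falls at value 3.

3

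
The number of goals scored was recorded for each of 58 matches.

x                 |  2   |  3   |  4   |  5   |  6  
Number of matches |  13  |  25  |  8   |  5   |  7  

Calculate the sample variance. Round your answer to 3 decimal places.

1.620

Values: 2, 3, 4, 5, 6
n = 58, Σfx = 200, mean = 3.4483
Σfx² = 782
Σf(x − x̄)² = Σfx² − (Σfx)²/n = 782 − 200²/58 = 92.3448
Sample variance = 92.3448 / 57 = 1.6201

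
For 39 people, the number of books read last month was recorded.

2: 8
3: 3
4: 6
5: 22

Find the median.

Cumulative frequencies: 8, 11, 17, 39
n = 39, so the median is the value in position (n+1)/2 = 20.
Position 20 falls at value 5.

5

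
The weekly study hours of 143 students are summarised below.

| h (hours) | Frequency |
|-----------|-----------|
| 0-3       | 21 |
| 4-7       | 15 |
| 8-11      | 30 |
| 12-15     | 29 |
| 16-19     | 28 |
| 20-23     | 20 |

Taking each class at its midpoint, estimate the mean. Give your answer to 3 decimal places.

Midpoints: 1.5, 5.5, 9.5, 13.5, 17.5, 21.5
Σfm = 21×1.5 + 15×5.5 + 30×9.5 + 29×13.5 + 28×17.5 + 20×21.5 = 1710.5
n = Σf = 143
Mean = 1710.5 / 143 = 11.9615

11.962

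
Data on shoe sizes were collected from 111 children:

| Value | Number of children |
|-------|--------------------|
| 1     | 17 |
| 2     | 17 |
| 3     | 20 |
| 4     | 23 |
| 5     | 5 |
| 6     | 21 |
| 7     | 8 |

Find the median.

4

Cumulative frequencies: 17, 34, 54, 77, 82, 103, 111
n = 111, so the median is the value in position (n+1)/2 = 56.
Position 56 falls at value 4.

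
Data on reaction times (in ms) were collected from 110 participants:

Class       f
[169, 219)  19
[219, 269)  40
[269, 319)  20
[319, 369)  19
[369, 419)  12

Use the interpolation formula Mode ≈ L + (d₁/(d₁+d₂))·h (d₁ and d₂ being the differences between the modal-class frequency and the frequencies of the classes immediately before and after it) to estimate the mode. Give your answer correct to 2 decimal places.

Modal class: [219, 269) (highest frequency 40).
d₁ = 40 − 19 = 21, d₂ = 40 − 20 = 20
Mode ≈ 219 + (21/(21+20)) × 50 = 219 + 25.6098 = 244.6098

244.61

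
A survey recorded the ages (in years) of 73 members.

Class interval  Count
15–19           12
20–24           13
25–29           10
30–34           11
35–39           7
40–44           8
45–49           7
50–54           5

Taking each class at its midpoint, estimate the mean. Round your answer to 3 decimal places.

31.452

Midpoints: 17, 22, 27, 32, 37, 42, 47, 52
Σfm = 12×17 + 13×22 + 10×27 + 11×32 + 7×37 + 8×42 + 7×47 + 5×52 = 2296
n = Σf = 73
Mean = 2296 / 73 = 31.4521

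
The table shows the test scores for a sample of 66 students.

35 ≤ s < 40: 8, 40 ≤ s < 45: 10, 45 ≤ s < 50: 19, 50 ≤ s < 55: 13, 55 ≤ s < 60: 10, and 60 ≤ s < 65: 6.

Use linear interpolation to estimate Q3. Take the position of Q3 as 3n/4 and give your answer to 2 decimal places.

54.81

Cumulative frequencies: 8, 18, 37, 50, 60, 66
n = 66; position = 3n/4 = 49.5.
This falls in the class 50 ≤ s < 55: L = 50, F = 37, f = 13, h = 5.
Upper quartile ≈ 50 + ((49.5 − 37) / 13) × 5 = 54.8077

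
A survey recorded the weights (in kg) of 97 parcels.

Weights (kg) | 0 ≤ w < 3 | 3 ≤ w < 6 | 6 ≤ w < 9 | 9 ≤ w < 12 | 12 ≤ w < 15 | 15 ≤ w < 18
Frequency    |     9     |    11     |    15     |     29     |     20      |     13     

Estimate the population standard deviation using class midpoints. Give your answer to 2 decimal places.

4.40

Midpoints: 1.5, 4.5, 7.5, 10.5, 13.5, 16.5
n = 97, Σfm = 964.5, mean = 9.9433
Σfm² = 11468.25
Σf(m − x̄)² = Σfm² − (Σfm)²/n = 11468.25 − 964.5²/97 = 1877.9381
Population variance = 1877.9381 / 97 = 19.3602
Standard deviation = √19.3602 = 4.4000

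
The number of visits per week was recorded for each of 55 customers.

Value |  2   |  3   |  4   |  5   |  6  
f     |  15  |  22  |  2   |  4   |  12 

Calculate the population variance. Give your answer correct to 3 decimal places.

2.246

Values: 2, 3, 4, 5, 6
n = 55, Σfx = 196, mean = 3.5636
Σfx² = 822
Σf(x − x̄)² = Σfx² − (Σfx)²/n = 822 − 196²/55 = 123.5273
Population variance = 123.5273 / 55 = 2.2460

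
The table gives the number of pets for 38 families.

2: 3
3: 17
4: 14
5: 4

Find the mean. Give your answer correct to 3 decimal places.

3.500

Values: 2, 3, 4, 5
Σfx = 3×2 + 17×3 + 14×4 + 4×5 = 133
n = Σf = 38
Mean = 133 / 38 = 3.5000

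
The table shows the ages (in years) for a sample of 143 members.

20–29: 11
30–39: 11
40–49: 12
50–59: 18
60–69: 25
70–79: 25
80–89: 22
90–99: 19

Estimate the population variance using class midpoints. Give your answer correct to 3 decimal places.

436.823

Midpoints: 24.5, 34.5, 44.5, 54.5, 64.5, 74.5, 84.5, 94.5
n = 143, Σfm = 9293.5, mean = 64.9895
Σfm² = 666445.75
Σf(m − x̄)² = Σfm² − (Σfm)²/n = 666445.75 − 9293.5²/143 = 62465.7343
Population variance = 62465.7343 / 143 = 436.8233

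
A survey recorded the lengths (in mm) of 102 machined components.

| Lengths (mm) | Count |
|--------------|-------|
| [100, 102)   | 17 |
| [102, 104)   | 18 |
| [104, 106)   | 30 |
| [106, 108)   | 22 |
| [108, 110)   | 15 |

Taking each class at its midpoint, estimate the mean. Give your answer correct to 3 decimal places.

Midpoints: 101, 103, 105, 107, 109
Σfm = 17×101 + 18×103 + 30×105 + 22×107 + 15×109 = 10710
n = Σf = 102
Mean = 10710 / 102 = 105.0000

105.000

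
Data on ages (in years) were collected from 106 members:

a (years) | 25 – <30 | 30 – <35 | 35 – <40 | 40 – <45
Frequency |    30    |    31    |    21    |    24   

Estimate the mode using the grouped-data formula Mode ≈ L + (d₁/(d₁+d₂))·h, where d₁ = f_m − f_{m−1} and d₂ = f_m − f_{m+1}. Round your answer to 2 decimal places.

30.45

Modal class: 30 – <35 (highest frequency 31).
d₁ = 31 − 30 = 1, d₂ = 31 − 21 = 10
Mode ≈ 30 + (1/(1+10)) × 5 = 30 + 0.4545 = 30.4545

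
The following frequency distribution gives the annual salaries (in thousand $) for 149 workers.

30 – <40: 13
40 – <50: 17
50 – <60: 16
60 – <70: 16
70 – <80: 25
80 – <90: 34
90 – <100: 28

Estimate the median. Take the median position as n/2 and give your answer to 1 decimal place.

Cumulative frequencies: 13, 30, 46, 62, 87, 121, 149
n = 149; position = n/2 = 74.5.
This falls in the class 70 – <80: L = 70, F = 62, f = 25, h = 10.
Median ≈ 70 + ((74.5 − 62) / 25) × 10 = 75.0000

75.0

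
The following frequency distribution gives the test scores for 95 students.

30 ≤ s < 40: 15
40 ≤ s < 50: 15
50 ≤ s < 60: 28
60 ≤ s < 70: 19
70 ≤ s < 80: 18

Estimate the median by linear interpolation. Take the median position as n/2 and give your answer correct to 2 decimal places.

Cumulative frequencies: 15, 30, 58, 77, 95
n = 95; position = n/2 = 47.5.
This falls in the class 50 ≤ s < 60: L = 50, F = 30, f = 28, h = 10.
Median ≈ 50 + ((47.5 − 30) / 28) × 10 = 56.2500

56.25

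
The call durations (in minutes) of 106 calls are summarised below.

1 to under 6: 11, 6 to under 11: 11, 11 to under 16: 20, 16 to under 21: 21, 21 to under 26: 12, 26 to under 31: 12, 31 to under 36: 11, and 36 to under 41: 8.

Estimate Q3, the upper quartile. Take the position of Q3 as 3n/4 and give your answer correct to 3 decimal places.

27.875

Cumulative frequencies: 11, 22, 42, 63, 75, 87, 98, 106
n = 106; position = 3n/4 = 79.5.
This falls in the class 26 to under 31: L = 26, F = 75, f = 12, h = 5.
Upper quartile ≈ 26 + ((79.5 − 75) / 12) × 5 = 27.8750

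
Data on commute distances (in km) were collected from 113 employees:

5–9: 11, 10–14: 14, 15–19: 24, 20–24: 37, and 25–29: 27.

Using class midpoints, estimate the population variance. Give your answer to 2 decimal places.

Midpoints: 7, 12, 17, 22, 27
n = 113, Σfm = 2196, mean = 19.4336
Σfm² = 47082
Σf(m − x̄)² = Σfm² − (Σfm)²/n = 47082 − 2196²/113 = 4405.7522
Population variance = 4405.7522 / 113 = 38.9890

38.99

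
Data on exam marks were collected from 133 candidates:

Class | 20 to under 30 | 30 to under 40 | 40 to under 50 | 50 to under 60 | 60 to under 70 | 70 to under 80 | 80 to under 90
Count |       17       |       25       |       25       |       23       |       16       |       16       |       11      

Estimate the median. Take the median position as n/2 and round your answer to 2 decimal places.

Cumulative frequencies: 17, 42, 67, 90, 106, 122, 133
n = 133; position = n/2 = 66.5.
This falls in the class 40 to under 50: L = 40, F = 42, f = 25, h = 10.
Median ≈ 40 + ((66.5 − 42) / 25) × 10 = 49.8000

49.80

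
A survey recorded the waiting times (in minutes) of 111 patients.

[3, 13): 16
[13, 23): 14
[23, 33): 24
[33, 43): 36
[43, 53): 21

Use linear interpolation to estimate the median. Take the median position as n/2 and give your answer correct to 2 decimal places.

Cumulative frequencies: 16, 30, 54, 90, 111
n = 111; position = n/2 = 55.5.
This falls in the class [33, 43): L = 33, F = 54, f = 36, h = 10.
Median ≈ 33 + ((55.5 − 54) / 36) × 10 = 33.4167

33.42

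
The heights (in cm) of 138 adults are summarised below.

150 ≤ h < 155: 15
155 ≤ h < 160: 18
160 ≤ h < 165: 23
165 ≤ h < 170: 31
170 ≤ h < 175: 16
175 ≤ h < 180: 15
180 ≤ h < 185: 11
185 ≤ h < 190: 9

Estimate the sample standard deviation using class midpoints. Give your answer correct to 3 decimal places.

Midpoints: 152.5, 157.5, 162.5, 167.5, 172.5, 177.5, 182.5, 187.5
n = 138, Σfm = 23170, mean = 167.8986
Σfm² = 3903912.5
Σf(m − x̄)² = Σfm² − (Σfm)²/n = 3903912.5 − 23170²/138 = 13703.0797
Sample variance = 13703.0797 / 137 = 100.0225
Standard deviation = √100.0225 = 10.0011

10.001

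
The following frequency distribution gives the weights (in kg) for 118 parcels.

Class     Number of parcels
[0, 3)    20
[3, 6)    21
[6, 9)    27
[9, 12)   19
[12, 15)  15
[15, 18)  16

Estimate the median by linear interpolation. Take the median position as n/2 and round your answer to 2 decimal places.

8.00

Cumulative frequencies: 20, 41, 68, 87, 102, 118
n = 118; position = n/2 = 59.
This falls in the class [6, 9): L = 6, F = 41, f = 27, h = 3.
Median ≈ 6 + ((59 − 41) / 27) × 3 = 8.0000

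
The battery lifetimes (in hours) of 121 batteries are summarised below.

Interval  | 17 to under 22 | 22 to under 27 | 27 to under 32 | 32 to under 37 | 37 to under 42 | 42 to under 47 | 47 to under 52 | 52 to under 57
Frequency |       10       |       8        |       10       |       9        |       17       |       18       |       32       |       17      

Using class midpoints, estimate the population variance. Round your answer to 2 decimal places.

Midpoints: 19.5, 24.5, 29.5, 34.5, 39.5, 44.5, 49.5, 54.5
n = 121, Σfm = 4979.5, mean = 41.1529
Σfm² = 219090.25
Σf(m − x̄)² = Σfm² − (Σfm)²/n = 219090.25 − 4979.5²/121 = 14169.4215
Population variance = 14169.4215 / 121 = 117.1027

117.10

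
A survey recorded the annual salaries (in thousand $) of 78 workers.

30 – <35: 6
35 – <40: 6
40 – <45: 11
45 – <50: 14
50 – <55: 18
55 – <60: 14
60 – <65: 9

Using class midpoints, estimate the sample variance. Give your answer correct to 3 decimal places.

Midpoints: 32.5, 37.5, 42.5, 47.5, 52.5, 57.5, 62.5
n = 78, Σfm = 3865, mean = 49.5513
Σfm² = 197287.5
Σf(m − x̄)² = Σfm² − (Σfm)²/n = 197287.5 − 3865²/78 = 5771.7949
Sample variance = 5771.7949 / 77 = 74.9584

74.958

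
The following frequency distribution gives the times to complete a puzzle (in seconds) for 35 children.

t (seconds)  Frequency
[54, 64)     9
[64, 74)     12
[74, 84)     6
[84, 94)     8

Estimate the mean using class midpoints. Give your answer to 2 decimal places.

Midpoints: 59, 69, 79, 89
Σfm = 9×59 + 12×69 + 6×79 + 8×89 = 2545
n = Σf = 35
Mean = 2545 / 35 = 72.7143

72.71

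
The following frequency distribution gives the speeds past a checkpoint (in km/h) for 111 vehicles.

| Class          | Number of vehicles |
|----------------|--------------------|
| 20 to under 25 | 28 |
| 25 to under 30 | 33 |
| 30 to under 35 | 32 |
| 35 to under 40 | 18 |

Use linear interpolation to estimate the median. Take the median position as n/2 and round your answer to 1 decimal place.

29.2

Cumulative frequencies: 28, 61, 93, 111
n = 111; position = n/2 = 55.5.
This falls in the class 25 to under 30: L = 25, F = 28, f = 33, h = 5.
Median ≈ 25 + ((55.5 − 28) / 33) × 5 = 29.1667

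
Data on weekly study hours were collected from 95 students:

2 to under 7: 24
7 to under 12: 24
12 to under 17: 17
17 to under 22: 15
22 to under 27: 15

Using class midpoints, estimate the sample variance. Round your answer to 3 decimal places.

Midpoints: 4.5, 9.5, 14.5, 19.5, 24.5
n = 95, Σfm = 1242.5, mean = 13.0789
Σfm² = 20933.75
Σf(m − x̄)² = Σfm² − (Σfm)²/n = 20933.75 − 1242.5²/95 = 4683.1579
Sample variance = 4683.1579 / 94 = 49.8208

49.821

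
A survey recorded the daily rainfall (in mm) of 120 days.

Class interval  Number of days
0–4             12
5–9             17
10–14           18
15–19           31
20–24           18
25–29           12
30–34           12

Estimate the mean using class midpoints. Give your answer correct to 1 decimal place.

16.6

Midpoints: 2, 7, 12, 17, 22, 27, 32
Σfm = 12×2 + 17×7 + 18×12 + 31×17 + 18×22 + 12×27 + 12×32 = 1990
n = Σf = 120
Mean = 1990 / 120 = 16.5833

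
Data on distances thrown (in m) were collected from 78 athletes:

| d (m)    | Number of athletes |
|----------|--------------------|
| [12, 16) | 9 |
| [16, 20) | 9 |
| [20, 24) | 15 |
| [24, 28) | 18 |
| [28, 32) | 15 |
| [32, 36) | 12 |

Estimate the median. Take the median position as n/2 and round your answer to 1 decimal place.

Cumulative frequencies: 9, 18, 33, 51, 66, 78
n = 78; position = n/2 = 39.
This falls in the class [24, 28): L = 24, F = 33, f = 18, h = 4.
Median ≈ 24 + ((39 − 33) / 18) × 4 = 25.3333

25.3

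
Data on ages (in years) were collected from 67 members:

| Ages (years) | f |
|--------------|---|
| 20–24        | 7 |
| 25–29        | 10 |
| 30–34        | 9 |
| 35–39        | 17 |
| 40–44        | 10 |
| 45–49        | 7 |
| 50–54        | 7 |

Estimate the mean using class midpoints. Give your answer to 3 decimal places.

36.627

Midpoints: 22, 27, 32, 37, 42, 47, 52
Σfm = 7×22 + 10×27 + 9×32 + 17×37 + 10×42 + 7×47 + 7×52 = 2454
n = Σf = 67
Mean = 2454 / 67 = 36.6269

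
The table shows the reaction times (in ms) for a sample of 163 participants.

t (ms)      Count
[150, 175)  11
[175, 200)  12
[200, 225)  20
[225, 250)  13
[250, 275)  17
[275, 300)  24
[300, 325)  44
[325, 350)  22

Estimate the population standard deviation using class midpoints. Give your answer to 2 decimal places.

54.07

Midpoints: 162.5, 187.5, 212.5, 237.5, 262.5, 287.5, 312.5, 337.5
n = 163, Σfm = 43912.5, mean = 269.4018
Σfm² = 12306718.75
Σf(m − x̄)² = Σfm² − (Σfm)²/n = 12306718.75 − 43912.5²/163 = 476610.4294
Population variance = 476610.4294 / 163 = 2923.9904
Standard deviation = √2923.9904 = 54.0739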